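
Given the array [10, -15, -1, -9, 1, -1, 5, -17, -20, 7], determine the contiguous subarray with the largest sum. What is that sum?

Using Kadane's algorithm on [10, -15, -1, -9, 1, -1, 5, -17, -20, 7]:

Scanning through the array:
Position 1 (value -15): max_ending_here = -5, max_so_far = 10
Position 2 (value -1): max_ending_here = -1, max_so_far = 10
Position 3 (value -9): max_ending_here = -9, max_so_far = 10
Position 4 (value 1): max_ending_here = 1, max_so_far = 10
Position 5 (value -1): max_ending_here = 0, max_so_far = 10
Position 6 (value 5): max_ending_here = 5, max_so_far = 10
Position 7 (value -17): max_ending_here = -12, max_so_far = 10
Position 8 (value -20): max_ending_here = -20, max_so_far = 10
Position 9 (value 7): max_ending_here = 7, max_so_far = 10

Maximum subarray: [10]
Maximum sum: 10

The maximum subarray is [10] with sum 10. This subarray runs from index 0 to index 0.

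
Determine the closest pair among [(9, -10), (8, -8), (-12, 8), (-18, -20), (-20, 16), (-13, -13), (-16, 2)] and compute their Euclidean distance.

Computing all pairwise distances among 7 points:

d((9, -10), (8, -8)) = 2.2361 <-- minimum
d((9, -10), (-12, 8)) = 27.6586
d((9, -10), (-18, -20)) = 28.7924
d((9, -10), (-20, 16)) = 38.9487
d((9, -10), (-13, -13)) = 22.2036
d((9, -10), (-16, 2)) = 27.7308
d((8, -8), (-12, 8)) = 25.6125
d((8, -8), (-18, -20)) = 28.6356
d((8, -8), (-20, 16)) = 36.8782
d((8, -8), (-13, -13)) = 21.587
d((8, -8), (-16, 2)) = 26.0
d((-12, 8), (-18, -20)) = 28.6356
d((-12, 8), (-20, 16)) = 11.3137
d((-12, 8), (-13, -13)) = 21.0238
d((-12, 8), (-16, 2)) = 7.2111
d((-18, -20), (-20, 16)) = 36.0555
d((-18, -20), (-13, -13)) = 8.6023
d((-18, -20), (-16, 2)) = 22.0907
d((-20, 16), (-13, -13)) = 29.8329
d((-20, 16), (-16, 2)) = 14.5602
d((-13, -13), (-16, 2)) = 15.2971

Closest pair: (9, -10) and (8, -8) with distance 2.2361

The closest pair is (9, -10) and (8, -8) with Euclidean distance 2.2361. For 7 points, brute-force pairwise comparison is shown above. For large n, the divide-and-conquer algorithm (sort by x, recurse on halves, check the dividing strip) achieves O(n log n).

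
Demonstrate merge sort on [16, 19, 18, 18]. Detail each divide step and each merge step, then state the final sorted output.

Merge sort trace:

Split: [16, 19, 18, 18] -> [16, 19] and [18, 18]
  Split: [16, 19] -> [16] and [19]
  Merge: [16] + [19] -> [16, 19]
  Split: [18, 18] -> [18] and [18]
  Merge: [18] + [18] -> [18, 18]
Merge: [16, 19] + [18, 18] -> [16, 18, 18, 19]

Final sorted array: [16, 18, 18, 19]

The merge sort proceeds by recursively splitting the array and merging sorted halves.
After all merges, the sorted array is [16, 18, 18, 19].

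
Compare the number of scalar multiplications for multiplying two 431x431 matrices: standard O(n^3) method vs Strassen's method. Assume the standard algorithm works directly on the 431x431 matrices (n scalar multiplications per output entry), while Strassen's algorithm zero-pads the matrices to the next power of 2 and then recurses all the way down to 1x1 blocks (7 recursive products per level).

Matrix multiplication for 431x431 matrices:

Strassen's algorithm requires power-of-2 dimensions. Pad 431x431 to 512x512 (next power of 2).

Standard algorithm: 431^3 = 80062991 multiplications
Strassen's algorithm: 7^(log2(512)) = 7^9 = 40353607 multiplications
Savings: 80062991 - 40353607 = 39709384 multiplications

Standard: 80062991 multiplications (431^3). Strassen: 40353607 multiplications (7^9, after padding to 512x512). Strassen reduces 8 recursive multiplications to 7 at each level.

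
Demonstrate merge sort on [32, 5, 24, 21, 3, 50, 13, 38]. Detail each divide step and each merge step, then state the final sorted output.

Merge sort trace:

Split: [32, 5, 24, 21, 3, 50, 13, 38] -> [32, 5, 24, 21] and [3, 50, 13, 38]
  Split: [32, 5, 24, 21] -> [32, 5] and [24, 21]
    Split: [32, 5] -> [32] and [5]
    Merge: [32] + [5] -> [5, 32]
    Split: [24, 21] -> [24] and [21]
    Merge: [24] + [21] -> [21, 24]
  Merge: [5, 32] + [21, 24] -> [5, 21, 24, 32]
  Split: [3, 50, 13, 38] -> [3, 50] and [13, 38]
    Split: [3, 50] -> [3] and [50]
    Merge: [3] + [50] -> [3, 50]
    Split: [13, 38] -> [13] and [38]
    Merge: [13] + [38] -> [13, 38]
  Merge: [3, 50] + [13, 38] -> [3, 13, 38, 50]
Merge: [5, 21, 24, 32] + [3, 13, 38, 50] -> [3, 5, 13, 21, 24, 32, 38, 50]

Final sorted array: [3, 5, 13, 21, 24, 32, 38, 50]

The merge sort proceeds by recursively splitting the array and merging sorted halves.
After all merges, the sorted array is [3, 5, 13, 21, 24, 32, 38, 50].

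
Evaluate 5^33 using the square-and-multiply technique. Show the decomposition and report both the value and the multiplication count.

Computing 5^33 by squaring (build up from 5^1; each line after the first costs one multiplication):

5^1 = 5
5^2 = (5^1)^2 = 5^2 = 25
5^4 = (5^2)^2 = 25^2 = 625
5^8 = (5^4)^2 = 625^2 = 390625
5^16 = (5^8)^2 = 390625^2 = 152587890625
5^32 = (5^16)^2 = 152587890625^2 = 23283064365386962890625
5^33 = 5 * 5^32 = 5 * 23283064365386962890625 = 116415321826934814453125

Result: 116415321826934814453125
Multiplications needed: 6 (6 lines after 5^1)

5^33 = 116415321826934814453125. Using exponentiation by squaring, this requires 6 multiplications. The key idea: if the exponent is even, square the half-power; if odd, multiply by the base once.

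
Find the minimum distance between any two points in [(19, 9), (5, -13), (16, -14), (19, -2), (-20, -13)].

Computing all pairwise distances among 5 points:

d((19, 9), (5, -13)) = 26.0768
d((19, 9), (16, -14)) = 23.1948
d((19, 9), (19, -2)) = 11.0 <-- minimum
d((19, 9), (-20, -13)) = 44.7772
d((5, -13), (16, -14)) = 11.0454
d((5, -13), (19, -2)) = 17.8045
d((5, -13), (-20, -13)) = 25.0
d((16, -14), (19, -2)) = 12.3693
d((16, -14), (-20, -13)) = 36.0139
d((19, -2), (-20, -13)) = 40.5216

Closest pair: (19, 9) and (19, -2) with distance 11.0

The closest pair is (19, 9) and (19, -2) with Euclidean distance 11.0. For 5 points, brute-force pairwise comparison is shown above. For large n, the divide-and-conquer algorithm (sort by x, recurse on halves, check the dividing strip) achieves O(n log n).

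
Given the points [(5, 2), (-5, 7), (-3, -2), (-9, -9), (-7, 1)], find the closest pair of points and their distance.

Computing all pairwise distances among 5 points:

d((5, 2), (-5, 7)) = 11.1803
d((5, 2), (-3, -2)) = 8.9443
d((5, 2), (-9, -9)) = 17.8045
d((5, 2), (-7, 1)) = 12.0416
d((-5, 7), (-3, -2)) = 9.2195
d((-5, 7), (-9, -9)) = 16.4924
d((-5, 7), (-7, 1)) = 6.3246
d((-3, -2), (-9, -9)) = 9.2195
d((-3, -2), (-7, 1)) = 5.0 <-- minimum
d((-9, -9), (-7, 1)) = 10.198

Closest pair: (-3, -2) and (-7, 1) with distance 5.0

The closest pair is (-3, -2) and (-7, 1) with Euclidean distance 5.0. For 5 points, brute-force pairwise comparison is shown above. For large n, the divide-and-conquer algorithm (sort by x, recurse on halves, check the dividing strip) achieves O(n log n).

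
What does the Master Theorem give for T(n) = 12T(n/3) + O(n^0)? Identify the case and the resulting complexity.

Master Theorem for T(n) = 12T(n/3) + O(n^0):

a = 12, b = 3, c = 0
log_b(a) = log_3(12) = 2.2619

Case 1: c = 0 < log_3(12) = 2.2619
T(n) = O(n^(log_3 12))

For T(n) = 12T(n/3) + O(n^0): log_3(12) = 2.2619. This is Case 1 of the Master Theorem (c < log_b(a), work dominated by leaves), giving O(n^(log_3 12)).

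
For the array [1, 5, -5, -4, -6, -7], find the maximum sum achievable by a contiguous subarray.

Using Kadane's algorithm on [1, 5, -5, -4, -6, -7]:

Scanning through the array:
Position 1 (value 5): max_ending_here = 6, max_so_far = 6
Position 2 (value -5): max_ending_here = 1, max_so_far = 6
Position 3 (value -4): max_ending_here = -3, max_so_far = 6
Position 4 (value -6): max_ending_here = -6, max_so_far = 6
Position 5 (value -7): max_ending_here = -7, max_so_far = 6

Maximum subarray: [1, 5]
Maximum sum: 6

The maximum subarray is [1, 5] with sum 6. This subarray runs from index 0 to index 1.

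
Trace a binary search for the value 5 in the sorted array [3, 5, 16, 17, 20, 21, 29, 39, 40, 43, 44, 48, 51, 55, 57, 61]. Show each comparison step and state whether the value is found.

Binary search for 5 in [3, 5, 16, 17, 20, 21, 29, 39, 40, 43, 44, 48, 51, 55, 57, 61]:

lo=0, hi=15, mid=7, arr[mid]=39 -> 39 > 5, search left half
lo=0, hi=6, mid=3, arr[mid]=17 -> 17 > 5, search left half
lo=0, hi=2, mid=1, arr[mid]=5 -> Found target at index 1!

Binary search finds 5 at index 1 after 3 comparisons. The search repeatedly halves the search space by comparing with the middle element.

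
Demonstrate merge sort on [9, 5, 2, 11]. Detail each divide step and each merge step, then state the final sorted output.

Merge sort trace:

Split: [9, 5, 2, 11] -> [9, 5] and [2, 11]
  Split: [9, 5] -> [9] and [5]
  Merge: [9] + [5] -> [5, 9]
  Split: [2, 11] -> [2] and [11]
  Merge: [2] + [11] -> [2, 11]
Merge: [5, 9] + [2, 11] -> [2, 5, 9, 11]

Final sorted array: [2, 5, 9, 11]

The merge sort proceeds by recursively splitting the array and merging sorted halves.
After all merges, the sorted array is [2, 5, 9, 11].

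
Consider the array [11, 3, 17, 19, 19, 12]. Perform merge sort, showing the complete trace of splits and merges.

Merge sort trace:

Split: [11, 3, 17, 19, 19, 12] -> [11, 3, 17] and [19, 19, 12]
  Split: [11, 3, 17] -> [11] and [3, 17]
    Split: [3, 17] -> [3] and [17]
    Merge: [3] + [17] -> [3, 17]
  Merge: [11] + [3, 17] -> [3, 11, 17]
  Split: [19, 19, 12] -> [19] and [19, 12]
    Split: [19, 12] -> [19] and [12]
    Merge: [19] + [12] -> [12, 19]
  Merge: [19] + [12, 19] -> [12, 19, 19]
Merge: [3, 11, 17] + [12, 19, 19] -> [3, 11, 12, 17, 19, 19]

Final sorted array: [3, 11, 12, 17, 19, 19]

The merge sort proceeds by recursively splitting the array and merging sorted halves.
After all merges, the sorted array is [3, 11, 12, 17, 19, 19].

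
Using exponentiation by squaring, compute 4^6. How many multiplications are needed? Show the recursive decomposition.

Computing 4^6 by squaring (build up from 4^1; each line after the first costs one multiplication):

4^1 = 4
4^2 = (4^1)^2 = 4^2 = 16
4^3 = 4 * 4^2 = 4 * 16 = 64
4^6 = (4^3)^2 = 64^2 = 4096

Result: 4096
Multiplications needed: 3 (3 lines after 4^1)

4^6 = 4096. Using exponentiation by squaring, this requires 3 multiplications. The key idea: if the exponent is even, square the half-power; if odd, multiply by the base once.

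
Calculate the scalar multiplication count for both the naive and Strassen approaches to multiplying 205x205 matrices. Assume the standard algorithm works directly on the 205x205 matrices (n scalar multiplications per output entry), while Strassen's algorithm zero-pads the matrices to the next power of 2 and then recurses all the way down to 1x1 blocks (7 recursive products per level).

Matrix multiplication for 205x205 matrices:

Strassen's algorithm requires power-of-2 dimensions. Pad 205x205 to 256x256 (next power of 2).

Standard algorithm: 205^3 = 8615125 multiplications
Strassen's algorithm: 7^(log2(256)) = 7^8 = 5764801 multiplications
Savings: 8615125 - 5764801 = 2850324 multiplications

Standard: 8615125 multiplications (205^3). Strassen: 5764801 multiplications (7^8, after padding to 256x256). Strassen reduces 8 recursive multiplications to 7 at each level.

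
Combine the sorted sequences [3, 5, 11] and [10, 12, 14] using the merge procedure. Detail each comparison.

Merging process:

Compare 3 vs 10: take 3 from left. Merged: [3]
Compare 5 vs 10: take 5 from left. Merged: [3, 5]
Compare 11 vs 10: take 10 from right. Merged: [3, 5, 10]
Compare 11 vs 12: take 11 from left. Merged: [3, 5, 10, 11]
Append remaining from right: [12, 14]. Merged: [3, 5, 10, 11, 12, 14]

Final merged array: [3, 5, 10, 11, 12, 14]
Total comparisons: 4

The merged array is [3, 5, 10, 11, 12, 14], requiring 4 comparisons. The merge step runs in O(n) time where n is the total number of elements.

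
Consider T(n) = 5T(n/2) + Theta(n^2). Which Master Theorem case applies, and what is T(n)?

Master Theorem for T(n) = 5T(n/2) + O(n^2):

a = 5, b = 2, c = 2
log_b(a) = log_2(5) = 2.3219

Case 1: c = 2 < log_2(5) = 2.3219
T(n) = O(n^(log_2 5))

For T(n) = 5T(n/2) + O(n^2): log_2(5) = 2.3219. This is Case 1 of the Master Theorem (c < log_b(a), work dominated by leaves), giving O(n^(log_2 5)).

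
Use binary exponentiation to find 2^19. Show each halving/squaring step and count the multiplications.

Computing 2^19 by squaring (build up from 2^1; each line after the first costs one multiplication):

2^1 = 2
2^2 = (2^1)^2 = 2^2 = 4
2^4 = (2^2)^2 = 4^2 = 16
2^8 = (2^4)^2 = 16^2 = 256
2^9 = 2 * 2^8 = 2 * 256 = 512
2^18 = (2^9)^2 = 512^2 = 262144
2^19 = 2 * 2^18 = 2 * 262144 = 524288

Result: 524288
Multiplications needed: 6 (6 lines after 2^1)

2^19 = 524288. Using exponentiation by squaring, this requires 6 multiplications. The key idea: if the exponent is even, square the half-power; if odd, multiply by the base once.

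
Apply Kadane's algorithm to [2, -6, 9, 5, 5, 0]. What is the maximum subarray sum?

Using Kadane's algorithm on [2, -6, 9, 5, 5, 0]:

Scanning through the array:
Position 1 (value -6): max_ending_here = -4, max_so_far = 2
Position 2 (value 9): max_ending_here = 9, max_so_far = 9
Position 3 (value 5): max_ending_here = 14, max_so_far = 14
Position 4 (value 5): max_ending_here = 19, max_so_far = 19
Position 5 (value 0): max_ending_here = 19, max_so_far = 19

Maximum subarray: [9, 5, 5]
Maximum sum: 19

The maximum subarray is [9, 5, 5] with sum 19. This subarray runs from index 2 to index 4.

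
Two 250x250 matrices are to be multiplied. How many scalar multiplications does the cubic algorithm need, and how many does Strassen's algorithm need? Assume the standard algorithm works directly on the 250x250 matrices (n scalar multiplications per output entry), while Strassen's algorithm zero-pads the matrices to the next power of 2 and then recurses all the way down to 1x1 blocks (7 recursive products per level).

Matrix multiplication for 250x250 matrices:

Strassen's algorithm requires power-of-2 dimensions. Pad 250x250 to 256x256 (next power of 2).

Standard algorithm: 250^3 = 15625000 multiplications
Strassen's algorithm: 7^(log2(256)) = 7^8 = 5764801 multiplications
Savings: 15625000 - 5764801 = 9860199 multiplications

Standard: 15625000 multiplications (250^3). Strassen: 5764801 multiplications (7^8, after padding to 256x256). Strassen reduces 8 recursive multiplications to 7 at each level.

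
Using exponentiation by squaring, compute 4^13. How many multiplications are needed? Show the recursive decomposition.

Computing 4^13 by squaring (build up from 4^1; each line after the first costs one multiplication):

4^1 = 4
4^2 = (4^1)^2 = 4^2 = 16
4^3 = 4 * 4^2 = 4 * 16 = 64
4^6 = (4^3)^2 = 64^2 = 4096
4^12 = (4^6)^2 = 4096^2 = 16777216
4^13 = 4 * 4^12 = 4 * 16777216 = 67108864

Result: 67108864
Multiplications needed: 5 (5 lines after 4^1)

4^13 = 67108864. Using exponentiation by squaring, this requires 5 multiplications. The key idea: if the exponent is even, square the half-power; if odd, multiply by the base once.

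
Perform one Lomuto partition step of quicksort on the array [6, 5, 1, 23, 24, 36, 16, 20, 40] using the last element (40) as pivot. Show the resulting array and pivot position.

Lomuto partition with pivot = 40:

Initial array: [6, 5, 1, 23, 24, 36, 16, 20, 40]

arr[0]=6 <= 40: swap with position 0, array becomes [6, 5, 1, 23, 24, 36, 16, 20, 40]
arr[1]=5 <= 40: swap with position 1, array becomes [6, 5, 1, 23, 24, 36, 16, 20, 40]
arr[2]=1 <= 40: swap with position 2, array becomes [6, 5, 1, 23, 24, 36, 16, 20, 40]
arr[3]=23 <= 40: swap with position 3, array becomes [6, 5, 1, 23, 24, 36, 16, 20, 40]
arr[4]=24 <= 40: swap with position 4, array becomes [6, 5, 1, 23, 24, 36, 16, 20, 40]
arr[5]=36 <= 40: swap with position 5, array becomes [6, 5, 1, 23, 24, 36, 16, 20, 40]
arr[6]=16 <= 40: swap with position 6, array becomes [6, 5, 1, 23, 24, 36, 16, 20, 40]
arr[7]=20 <= 40: swap with position 7, array becomes [6, 5, 1, 23, 24, 36, 16, 20, 40]

Place pivot at position 8: [6, 5, 1, 23, 24, 36, 16, 20, 40]
Pivot position: 8

After partitioning with pivot 40, the array becomes [6, 5, 1, 23, 24, 36, 16, 20, 40]. The pivot is placed at index 8. All elements to the left of the pivot are <= 40, and all elements to the right are > 40.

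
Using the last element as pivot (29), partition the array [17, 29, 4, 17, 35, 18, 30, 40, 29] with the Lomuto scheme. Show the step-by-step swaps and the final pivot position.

Lomuto partition with pivot = 29:

Initial array: [17, 29, 4, 17, 35, 18, 30, 40, 29]

arr[0]=17 <= 29: swap with position 0, array becomes [17, 29, 4, 17, 35, 18, 30, 40, 29]
arr[1]=29 <= 29: swap with position 1, array becomes [17, 29, 4, 17, 35, 18, 30, 40, 29]
arr[2]=4 <= 29: swap with position 2, array becomes [17, 29, 4, 17, 35, 18, 30, 40, 29]
arr[3]=17 <= 29: swap with position 3, array becomes [17, 29, 4, 17, 35, 18, 30, 40, 29]
arr[4]=35 > 29: no swap
arr[5]=18 <= 29: swap with position 4, array becomes [17, 29, 4, 17, 18, 35, 30, 40, 29]
arr[6]=30 > 29: no swap
arr[7]=40 > 29: no swap

Place pivot at position 5: [17, 29, 4, 17, 18, 29, 30, 40, 35]
Pivot position: 5

After partitioning with pivot 29, the array becomes [17, 29, 4, 17, 18, 29, 30, 40, 35]. The pivot is placed at index 5. All elements to the left of the pivot are <= 29, and all elements to the right are > 29.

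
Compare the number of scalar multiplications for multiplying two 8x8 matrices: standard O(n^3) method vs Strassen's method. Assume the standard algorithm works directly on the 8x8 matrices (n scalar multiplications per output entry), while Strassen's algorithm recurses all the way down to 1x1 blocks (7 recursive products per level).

Matrix multiplication for 8x8 matrices:

Standard algorithm: 8^3 = 512 multiplications
Strassen's algorithm: 7^(log2(8)) = 7^3 = 343 multiplications
Savings: 512 - 343 = 169 multiplications

Standard: 512 multiplications (8^3). Strassen: 343 multiplications (7^3). Strassen reduces 8 recursive multiplications to 7 at each level.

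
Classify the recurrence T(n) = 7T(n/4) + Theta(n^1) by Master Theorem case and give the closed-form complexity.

Master Theorem for T(n) = 7T(n/4) + O(n^1):

a = 7, b = 4, c = 1
log_b(a) = log_4(7) = 1.4037

Case 1: c = 1 < log_4(7) = 1.4037
T(n) = O(n^(log_4 7))

For T(n) = 7T(n/4) + O(n^1): log_4(7) = 1.4037. This is Case 1 of the Master Theorem (c < log_b(a), work dominated by leaves), giving O(n^(log_4 7)).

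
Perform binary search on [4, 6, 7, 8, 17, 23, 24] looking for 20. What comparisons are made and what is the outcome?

Binary search for 20 in [4, 6, 7, 8, 17, 23, 24]:

lo=0, hi=6, mid=3, arr[mid]=8 -> 8 < 20, search right half
lo=4, hi=6, mid=5, arr[mid]=23 -> 23 > 20, search left half
lo=4, hi=4, mid=4, arr[mid]=17 -> 17 < 20, search right half
lo=5 > hi=4, target 20 not found

Binary search determines that 20 is not in the array after 3 comparisons. The search space was exhausted without finding the target.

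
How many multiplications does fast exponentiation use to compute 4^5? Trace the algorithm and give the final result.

Computing 4^5 by squaring (build up from 4^1; each line after the first costs one multiplication):

4^1 = 4
4^2 = (4^1)^2 = 4^2 = 16
4^4 = (4^2)^2 = 16^2 = 256
4^5 = 4 * 4^4 = 4 * 256 = 1024

Result: 1024
Multiplications needed: 3 (3 lines after 4^1)

4^5 = 1024. Using exponentiation by squaring, this requires 3 multiplications. The key idea: if the exponent is even, square the half-power; if odd, multiply by the base once.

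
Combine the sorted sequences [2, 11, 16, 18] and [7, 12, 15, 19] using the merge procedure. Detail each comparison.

Merging process:

Compare 2 vs 7: take 2 from left. Merged: [2]
Compare 11 vs 7: take 7 from right. Merged: [2, 7]
Compare 11 vs 12: take 11 from left. Merged: [2, 7, 11]
Compare 16 vs 12: take 12 from right. Merged: [2, 7, 11, 12]
Compare 16 vs 15: take 15 from right. Merged: [2, 7, 11, 12, 15]
Compare 16 vs 19: take 16 from left. Merged: [2, 7, 11, 12, 15, 16]
Compare 18 vs 19: take 18 from left. Merged: [2, 7, 11, 12, 15, 16, 18]
Append remaining from right: [19]. Merged: [2, 7, 11, 12, 15, 16, 18, 19]

Final merged array: [2, 7, 11, 12, 15, 16, 18, 19]
Total comparisons: 7

The merged array is [2, 7, 11, 12, 15, 16, 18, 19], requiring 7 comparisons. The merge step runs in O(n) time where n is the total number of elements.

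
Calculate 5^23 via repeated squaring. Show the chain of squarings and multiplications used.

Computing 5^23 by squaring (build up from 5^1; each line after the first costs one multiplication):

5^1 = 5
5^2 = (5^1)^2 = 5^2 = 25
5^4 = (5^2)^2 = 25^2 = 625
5^5 = 5 * 5^4 = 5 * 625 = 3125
5^10 = (5^5)^2 = 3125^2 = 9765625
5^11 = 5 * 5^10 = 5 * 9765625 = 48828125
5^22 = (5^11)^2 = 48828125^2 = 2384185791015625
5^23 = 5 * 5^22 = 5 * 2384185791015625 = 11920928955078125

Result: 11920928955078125
Multiplications needed: 7 (7 lines after 5^1)

5^23 = 11920928955078125. Using exponentiation by squaring, this requires 7 multiplications. The key idea: if the exponent is even, square the half-power; if odd, multiply by the base once.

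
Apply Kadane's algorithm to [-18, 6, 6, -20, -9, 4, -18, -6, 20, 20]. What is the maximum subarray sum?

Using Kadane's algorithm on [-18, 6, 6, -20, -9, 4, -18, -6, 20, 20]:

Scanning through the array:
Position 1 (value 6): max_ending_here = 6, max_so_far = 6
Position 2 (value 6): max_ending_here = 12, max_so_far = 12
Position 3 (value -20): max_ending_here = -8, max_so_far = 12
Position 4 (value -9): max_ending_here = -9, max_so_far = 12
Position 5 (value 4): max_ending_here = 4, max_so_far = 12
Position 6 (value -18): max_ending_here = -14, max_so_far = 12
Position 7 (value -6): max_ending_here = -6, max_so_far = 12
Position 8 (value 20): max_ending_here = 20, max_so_far = 20
Position 9 (value 20): max_ending_here = 40, max_so_far = 40

Maximum subarray: [20, 20]
Maximum sum: 40

The maximum subarray is [20, 20] with sum 40. This subarray runs from index 8 to index 9.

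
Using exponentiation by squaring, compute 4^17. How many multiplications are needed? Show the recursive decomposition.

Computing 4^17 by squaring (build up from 4^1; each line after the first costs one multiplication):

4^1 = 4
4^2 = (4^1)^2 = 4^2 = 16
4^4 = (4^2)^2 = 16^2 = 256
4^8 = (4^4)^2 = 256^2 = 65536
4^16 = (4^8)^2 = 65536^2 = 4294967296
4^17 = 4 * 4^16 = 4 * 4294967296 = 17179869184

Result: 17179869184
Multiplications needed: 5 (5 lines after 4^1)

4^17 = 17179869184. Using exponentiation by squaring, this requires 5 multiplications. The key idea: if the exponent is even, square the half-power; if odd, multiply by the base once.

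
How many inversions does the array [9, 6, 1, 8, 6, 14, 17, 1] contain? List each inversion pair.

Finding inversions in [9, 6, 1, 8, 6, 14, 17, 1]:

(0, 1): arr[0]=9 > arr[1]=6
(0, 2): arr[0]=9 > arr[2]=1
(0, 3): arr[0]=9 > arr[3]=8
(0, 4): arr[0]=9 > arr[4]=6
(0, 7): arr[0]=9 > arr[7]=1
(1, 2): arr[1]=6 > arr[2]=1
(1, 7): arr[1]=6 > arr[7]=1
(3, 4): arr[3]=8 > arr[4]=6
(3, 7): arr[3]=8 > arr[7]=1
(4, 7): arr[4]=6 > arr[7]=1
(5, 7): arr[5]=14 > arr[7]=1
(6, 7): arr[6]=17 > arr[7]=1

Total inversions: 12

The array has 12 inversion(s): (0,1), (0,2), (0,3), (0,4), (0,7), (1,2), (1,7), (3,4), (3,7), (4,7), (5,7), (6,7). Each pair (i,j) satisfies i < j and arr[i] > arr[j].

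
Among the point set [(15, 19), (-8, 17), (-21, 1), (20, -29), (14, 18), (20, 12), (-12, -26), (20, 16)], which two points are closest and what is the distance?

Computing all pairwise distances among 8 points:

d((15, 19), (-8, 17)) = 23.0868
d((15, 19), (-21, 1)) = 40.2492
d((15, 19), (20, -29)) = 48.2597
d((15, 19), (14, 18)) = 1.4142 <-- minimum
d((15, 19), (20, 12)) = 8.6023
d((15, 19), (-12, -26)) = 52.4786
d((15, 19), (20, 16)) = 5.831
d((-8, 17), (-21, 1)) = 20.6155
d((-8, 17), (20, -29)) = 53.8516
d((-8, 17), (14, 18)) = 22.0227
d((-8, 17), (20, 12)) = 28.4429
d((-8, 17), (-12, -26)) = 43.1856
d((-8, 17), (20, 16)) = 28.0179
d((-21, 1), (20, -29)) = 50.8035
d((-21, 1), (14, 18)) = 38.9102
d((-21, 1), (20, 12)) = 42.45
d((-21, 1), (-12, -26)) = 28.4605
d((-21, 1), (20, 16)) = 43.6578
d((20, -29), (14, 18)) = 47.3814
d((20, -29), (20, 12)) = 41.0
d((20, -29), (-12, -26)) = 32.1403
d((20, -29), (20, 16)) = 45.0
d((14, 18), (20, 12)) = 8.4853
d((14, 18), (-12, -26)) = 51.1077
d((14, 18), (20, 16)) = 6.3246
d((20, 12), (-12, -26)) = 49.679
d((20, 12), (20, 16)) = 4.0
d((-12, -26), (20, 16)) = 52.8015

Closest pair: (15, 19) and (14, 18) with distance 1.4142

The closest pair is (15, 19) and (14, 18) with Euclidean distance 1.4142. For 8 points, brute-force pairwise comparison is shown above. For large n, the divide-and-conquer algorithm (sort by x, recurse on halves, check the dividing strip) achieves O(n log n).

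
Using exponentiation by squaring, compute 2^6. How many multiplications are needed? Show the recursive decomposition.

Computing 2^6 by squaring (build up from 2^1; each line after the first costs one multiplication):

2^1 = 2
2^2 = (2^1)^2 = 2^2 = 4
2^3 = 2 * 2^2 = 2 * 4 = 8
2^6 = (2^3)^2 = 8^2 = 64

Result: 64
Multiplications needed: 3 (3 lines after 2^1)

2^6 = 64. Using exponentiation by squaring, this requires 3 multiplications. The key idea: if the exponent is even, square the half-power; if odd, multiply by the base once.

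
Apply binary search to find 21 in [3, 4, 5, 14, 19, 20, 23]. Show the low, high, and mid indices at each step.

Binary search for 21 in [3, 4, 5, 14, 19, 20, 23]:

lo=0, hi=6, mid=3, arr[mid]=14 -> 14 < 21, search right half
lo=4, hi=6, mid=5, arr[mid]=20 -> 20 < 21, search right half
lo=6, hi=6, mid=6, arr[mid]=23 -> 23 > 21, search left half
lo=6 > hi=5, target 21 not found

Binary search determines that 21 is not in the array after 3 comparisons. The search space was exhausted without finding the target.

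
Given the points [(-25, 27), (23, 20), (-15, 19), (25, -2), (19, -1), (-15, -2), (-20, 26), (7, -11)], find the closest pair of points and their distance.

Computing all pairwise distances among 8 points:

d((-25, 27), (23, 20)) = 48.5077
d((-25, 27), (-15, 19)) = 12.8062
d((-25, 27), (25, -2)) = 57.8014
d((-25, 27), (19, -1)) = 52.1536
d((-25, 27), (-15, -2)) = 30.6757
d((-25, 27), (-20, 26)) = 5.099 <-- minimum
d((-25, 27), (7, -11)) = 49.679
d((23, 20), (-15, 19)) = 38.0132
d((23, 20), (25, -2)) = 22.0907
d((23, 20), (19, -1)) = 21.3776
d((23, 20), (-15, -2)) = 43.909
d((23, 20), (-20, 26)) = 43.4166
d((23, 20), (7, -11)) = 34.8855
d((-15, 19), (25, -2)) = 45.1774
d((-15, 19), (19, -1)) = 39.4462
d((-15, 19), (-15, -2)) = 21.0
d((-15, 19), (-20, 26)) = 8.6023
d((-15, 19), (7, -11)) = 37.2022
d((25, -2), (19, -1)) = 6.0828
d((25, -2), (-15, -2)) = 40.0
d((25, -2), (-20, 26)) = 53.0
d((25, -2), (7, -11)) = 20.1246
d((19, -1), (-15, -2)) = 34.0147
d((19, -1), (-20, 26)) = 47.4342
d((19, -1), (7, -11)) = 15.6205
d((-15, -2), (-20, 26)) = 28.4429
d((-15, -2), (7, -11)) = 23.7697
d((-20, 26), (7, -11)) = 45.8039

Closest pair: (-25, 27) and (-20, 26) with distance 5.099

The closest pair is (-25, 27) and (-20, 26) with Euclidean distance 5.099. For 8 points, brute-force pairwise comparison is shown above. For large n, the divide-and-conquer algorithm (sort by x, recurse on halves, check the dividing strip) achieves O(n log n).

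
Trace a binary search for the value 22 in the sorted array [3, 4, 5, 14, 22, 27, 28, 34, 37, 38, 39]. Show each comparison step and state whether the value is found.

Binary search for 22 in [3, 4, 5, 14, 22, 27, 28, 34, 37, 38, 39]:

lo=0, hi=10, mid=5, arr[mid]=27 -> 27 > 22, search left half
lo=0, hi=4, mid=2, arr[mid]=5 -> 5 < 22, search right half
lo=3, hi=4, mid=3, arr[mid]=14 -> 14 < 22, search right half
lo=4, hi=4, mid=4, arr[mid]=22 -> Found target at index 4!

Binary search finds 22 at index 4 after 4 comparisons. The search repeatedly halves the search space by comparing with the middle element.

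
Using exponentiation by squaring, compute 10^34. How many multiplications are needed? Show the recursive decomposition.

Computing 10^34 by squaring (build up from 10^1; each line after the first costs one multiplication):

10^1 = 10
10^2 = (10^1)^2 = 10^2 = 100
10^4 = (10^2)^2 = 100^2 = 10000
10^8 = (10^4)^2 = 10000^2 = 100000000
10^16 = (10^8)^2 = 100000000^2 = 10000000000000000
10^17 = 10 * 10^16 = 10 * 10000000000000000 = 100000000000000000
10^34 = (10^17)^2 = 100000000000000000^2 = 10000000000000000000000000000000000

Result: 10000000000000000000000000000000000
Multiplications needed: 6 (6 lines after 10^1)

10^34 = 10000000000000000000000000000000000. Using exponentiation by squaring, this requires 6 multiplications. The key idea: if the exponent is even, square the half-power; if odd, multiply by the base once.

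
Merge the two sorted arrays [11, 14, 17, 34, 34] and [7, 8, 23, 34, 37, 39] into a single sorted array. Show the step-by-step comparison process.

Merging process:

Compare 11 vs 7: take 7 from right. Merged: [7]
Compare 11 vs 8: take 8 from right. Merged: [7, 8]
Compare 11 vs 23: take 11 from left. Merged: [7, 8, 11]
Compare 14 vs 23: take 14 from left. Merged: [7, 8, 11, 14]
Compare 17 vs 23: take 17 from left. Merged: [7, 8, 11, 14, 17]
Compare 34 vs 23: take 23 from right. Merged: [7, 8, 11, 14, 17, 23]
Compare 34 vs 34: take 34 from left. Merged: [7, 8, 11, 14, 17, 23, 34]
Compare 34 vs 34: take 34 from left. Merged: [7, 8, 11, 14, 17, 23, 34, 34]
Append remaining from right: [34, 37, 39]. Merged: [7, 8, 11, 14, 17, 23, 34, 34, 34, 37, 39]

Final merged array: [7, 8, 11, 14, 17, 23, 34, 34, 34, 37, 39]
Total comparisons: 8

The merged array is [7, 8, 11, 14, 17, 23, 34, 34, 34, 37, 39], requiring 8 comparisons. The merge step runs in O(n) time where n is the total number of elements.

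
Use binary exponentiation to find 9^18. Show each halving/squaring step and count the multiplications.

Computing 9^18 by squaring (build up from 9^1; each line after the first costs one multiplication):

9^1 = 9
9^2 = (9^1)^2 = 9^2 = 81
9^4 = (9^2)^2 = 81^2 = 6561
9^8 = (9^4)^2 = 6561^2 = 43046721
9^9 = 9 * 9^8 = 9 * 43046721 = 387420489
9^18 = (9^9)^2 = 387420489^2 = 150094635296999121

Result: 150094635296999121
Multiplications needed: 5 (5 lines after 9^1)

9^18 = 150094635296999121. Using exponentiation by squaring, this requires 5 multiplications. The key idea: if the exponent is even, square the half-power; if odd, multiply by the base once.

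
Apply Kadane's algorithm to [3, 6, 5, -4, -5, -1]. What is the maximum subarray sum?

Using Kadane's algorithm on [3, 6, 5, -4, -5, -1]:

Scanning through the array:
Position 1 (value 6): max_ending_here = 9, max_so_far = 9
Position 2 (value 5): max_ending_here = 14, max_so_far = 14
Position 3 (value -4): max_ending_here = 10, max_so_far = 14
Position 4 (value -5): max_ending_here = 5, max_so_far = 14
Position 5 (value -1): max_ending_here = 4, max_so_far = 14

Maximum subarray: [3, 6, 5]
Maximum sum: 14

The maximum subarray is [3, 6, 5] with sum 14. This subarray runs from index 0 to index 2.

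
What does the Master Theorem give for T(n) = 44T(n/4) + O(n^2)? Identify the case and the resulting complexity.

Master Theorem for T(n) = 44T(n/4) + O(n^2):

a = 44, b = 4, c = 2
log_b(a) = log_4(44) = 2.7297

Case 1: c = 2 < log_4(44) = 2.7297
T(n) = O(n^(log_4 44))

For T(n) = 44T(n/4) + O(n^2): log_4(44) = 2.7297. This is Case 1 of the Master Theorem (c < log_b(a), work dominated by leaves), giving O(n^(log_4 44)).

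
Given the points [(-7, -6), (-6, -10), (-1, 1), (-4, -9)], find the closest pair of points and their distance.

Computing all pairwise distances among 4 points:

d((-7, -6), (-6, -10)) = 4.1231
d((-7, -6), (-1, 1)) = 9.2195
d((-7, -6), (-4, -9)) = 4.2426
d((-6, -10), (-1, 1)) = 12.083
d((-6, -10), (-4, -9)) = 2.2361 <-- minimum
d((-1, 1), (-4, -9)) = 10.4403

Closest pair: (-6, -10) and (-4, -9) with distance 2.2361

The closest pair is (-6, -10) and (-4, -9) with Euclidean distance 2.2361. For 4 points, brute-force pairwise comparison is shown above. For large n, the divide-and-conquer algorithm (sort by x, recurse on halves, check the dividing strip) achieves O(n log n).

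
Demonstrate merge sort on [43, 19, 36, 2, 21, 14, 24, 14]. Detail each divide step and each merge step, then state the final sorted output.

Merge sort trace:

Split: [43, 19, 36, 2, 21, 14, 24, 14] -> [43, 19, 36, 2] and [21, 14, 24, 14]
  Split: [43, 19, 36, 2] -> [43, 19] and [36, 2]
    Split: [43, 19] -> [43] and [19]
    Merge: [43] + [19] -> [19, 43]
    Split: [36, 2] -> [36] and [2]
    Merge: [36] + [2] -> [2, 36]
  Merge: [19, 43] + [2, 36] -> [2, 19, 36, 43]
  Split: [21, 14, 24, 14] -> [21, 14] and [24, 14]
    Split: [21, 14] -> [21] and [14]
    Merge: [21] + [14] -> [14, 21]
    Split: [24, 14] -> [24] and [14]
    Merge: [24] + [14] -> [14, 24]
  Merge: [14, 21] + [14, 24] -> [14, 14, 21, 24]
Merge: [2, 19, 36, 43] + [14, 14, 21, 24] -> [2, 14, 14, 19, 21, 24, 36, 43]

Final sorted array: [2, 14, 14, 19, 21, 24, 36, 43]

The merge sort proceeds by recursively splitting the array and merging sorted halves.
After all merges, the sorted array is [2, 14, 14, 19, 21, 24, 36, 43].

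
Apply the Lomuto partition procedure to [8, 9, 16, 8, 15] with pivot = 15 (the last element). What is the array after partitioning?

Lomuto partition with pivot = 15:

Initial array: [8, 9, 16, 8, 15]

arr[0]=8 <= 15: swap with position 0, array becomes [8, 9, 16, 8, 15]
arr[1]=9 <= 15: swap with position 1, array becomes [8, 9, 16, 8, 15]
arr[2]=16 > 15: no swap
arr[3]=8 <= 15: swap with position 2, array becomes [8, 9, 8, 16, 15]

Place pivot at position 3: [8, 9, 8, 15, 16]
Pivot position: 3

After partitioning with pivot 15, the array becomes [8, 9, 8, 15, 16]. The pivot is placed at index 3. All elements to the left of the pivot are <= 15, and all elements to the right are > 15.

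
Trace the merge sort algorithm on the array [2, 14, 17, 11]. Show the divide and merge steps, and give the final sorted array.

Merge sort trace:

Split: [2, 14, 17, 11] -> [2, 14] and [17, 11]
  Split: [2, 14] -> [2] and [14]
  Merge: [2] + [14] -> [2, 14]
  Split: [17, 11] -> [17] and [11]
  Merge: [17] + [11] -> [11, 17]
Merge: [2, 14] + [11, 17] -> [2, 11, 14, 17]

Final sorted array: [2, 11, 14, 17]

The merge sort proceeds by recursively splitting the array and merging sorted halves.
After all merges, the sorted array is [2, 11, 14, 17].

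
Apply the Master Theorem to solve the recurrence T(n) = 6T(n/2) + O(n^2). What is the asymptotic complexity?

Master Theorem for T(n) = 6T(n/2) + O(n^2):

a = 6, b = 2, c = 2
log_b(a) = log_2(6) = 2.5850

Case 1: c = 2 < log_2(6) = 2.5850
T(n) = O(n^(log_2 6))

For T(n) = 6T(n/2) + O(n^2): log_2(6) = 2.5850. This is Case 1 of the Master Theorem (c < log_b(a), work dominated by leaves), giving O(n^(log_2 6)).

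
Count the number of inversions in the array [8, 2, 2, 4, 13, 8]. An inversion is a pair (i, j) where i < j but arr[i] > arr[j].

Finding inversions in [8, 2, 2, 4, 13, 8]:

(0, 1): arr[0]=8 > arr[1]=2
(0, 2): arr[0]=8 > arr[2]=2
(0, 3): arr[0]=8 > arr[3]=4
(4, 5): arr[4]=13 > arr[5]=8

Total inversions: 4

The array has 4 inversion(s): (0,1), (0,2), (0,3), (4,5). Each pair (i,j) satisfies i < j and arr[i] > arr[j].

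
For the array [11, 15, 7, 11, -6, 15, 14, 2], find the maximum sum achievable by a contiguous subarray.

Using Kadane's algorithm on [11, 15, 7, 11, -6, 15, 14, 2]:

Scanning through the array:
Position 1 (value 15): max_ending_here = 26, max_so_far = 26
Position 2 (value 7): max_ending_here = 33, max_so_far = 33
Position 3 (value 11): max_ending_here = 44, max_so_far = 44
Position 4 (value -6): max_ending_here = 38, max_so_far = 44
Position 5 (value 15): max_ending_here = 53, max_so_far = 53
Position 6 (value 14): max_ending_here = 67, max_so_far = 67
Position 7 (value 2): max_ending_here = 69, max_so_far = 69

Maximum subarray: [11, 15, 7, 11, -6, 15, 14, 2]
Maximum sum: 69

The maximum subarray is [11, 15, 7, 11, -6, 15, 14, 2] with sum 69. This subarray runs from index 0 to index 7.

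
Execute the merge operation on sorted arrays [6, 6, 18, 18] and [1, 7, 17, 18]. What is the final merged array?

Merging process:

Compare 6 vs 1: take 1 from right. Merged: [1]
Compare 6 vs 7: take 6 from left. Merged: [1, 6]
Compare 6 vs 7: take 6 from left. Merged: [1, 6, 6]
Compare 18 vs 7: take 7 from right. Merged: [1, 6, 6, 7]
Compare 18 vs 17: take 17 from right. Merged: [1, 6, 6, 7, 17]
Compare 18 vs 18: take 18 from left. Merged: [1, 6, 6, 7, 17, 18]
Compare 18 vs 18: take 18 from left. Merged: [1, 6, 6, 7, 17, 18, 18]
Append remaining from right: [18]. Merged: [1, 6, 6, 7, 17, 18, 18, 18]

Final merged array: [1, 6, 6, 7, 17, 18, 18, 18]
Total comparisons: 7

The merged array is [1, 6, 6, 7, 17, 18, 18, 18], requiring 7 comparisons. The merge step runs in O(n) time where n is the total number of elements.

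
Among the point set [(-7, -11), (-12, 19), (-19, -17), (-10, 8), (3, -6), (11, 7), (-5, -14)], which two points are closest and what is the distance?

Computing all pairwise distances among 7 points:

d((-7, -11), (-12, 19)) = 30.4138
d((-7, -11), (-19, -17)) = 13.4164
d((-7, -11), (-10, 8)) = 19.2354
d((-7, -11), (3, -6)) = 11.1803
d((-7, -11), (11, 7)) = 25.4558
d((-7, -11), (-5, -14)) = 3.6056 <-- minimum
d((-12, 19), (-19, -17)) = 36.6742
d((-12, 19), (-10, 8)) = 11.1803
d((-12, 19), (3, -6)) = 29.1548
d((-12, 19), (11, 7)) = 25.9422
d((-12, 19), (-5, -14)) = 33.7343
d((-19, -17), (-10, 8)) = 26.5707
d((-19, -17), (3, -6)) = 24.5967
d((-19, -17), (11, 7)) = 38.4187
d((-19, -17), (-5, -14)) = 14.3178
d((-10, 8), (3, -6)) = 19.105
d((-10, 8), (11, 7)) = 21.0238
d((-10, 8), (-5, -14)) = 22.561
d((3, -6), (11, 7)) = 15.2643
d((3, -6), (-5, -14)) = 11.3137
d((11, 7), (-5, -14)) = 26.4008

Closest pair: (-7, -11) and (-5, -14) with distance 3.6056

The closest pair is (-7, -11) and (-5, -14) with Euclidean distance 3.6056. For 7 points, brute-force pairwise comparison is shown above. For large n, the divide-and-conquer algorithm (sort by x, recurse on halves, check the dividing strip) achieves O(n log n).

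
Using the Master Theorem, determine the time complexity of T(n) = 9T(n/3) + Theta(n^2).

Master Theorem for T(n) = 9T(n/3) + O(n^2):

a = 9, b = 3, c = 2
log_b(a) = log_3(9) = 2.0000

Case 2: c = 2 = log_3(9) = 2.0000
T(n) = O(n^2 log n) = O(n^2 log n)

For T(n) = 9T(n/3) + O(n^2): log_3(9) = 2.0000. This is Case 2 of the Master Theorem (c = log_b(a), equal work at all levels), giving O(n^2 log n).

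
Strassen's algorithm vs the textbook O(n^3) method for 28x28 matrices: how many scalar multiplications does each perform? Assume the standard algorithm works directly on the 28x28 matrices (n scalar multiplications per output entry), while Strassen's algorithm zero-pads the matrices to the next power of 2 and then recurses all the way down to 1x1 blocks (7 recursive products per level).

Matrix multiplication for 28x28 matrices:

Strassen's algorithm requires power-of-2 dimensions. Pad 28x28 to 32x32 (next power of 2).

Standard algorithm: 28^3 = 21952 multiplications
Strassen's algorithm: 7^(log2(32)) = 7^5 = 16807 multiplications
Savings: 21952 - 16807 = 5145 multiplications

Standard: 21952 multiplications (28^3). Strassen: 16807 multiplications (7^5, after padding to 32x32). Strassen reduces 8 recursive multiplications to 7 at each level.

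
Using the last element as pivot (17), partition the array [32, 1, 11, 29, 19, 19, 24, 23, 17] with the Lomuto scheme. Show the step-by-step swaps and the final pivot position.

Lomuto partition with pivot = 17:

Initial array: [32, 1, 11, 29, 19, 19, 24, 23, 17]

arr[0]=32 > 17: no swap
arr[1]=1 <= 17: swap with position 0, array becomes [1, 32, 11, 29, 19, 19, 24, 23, 17]
arr[2]=11 <= 17: swap with position 1, array becomes [1, 11, 32, 29, 19, 19, 24, 23, 17]
arr[3]=29 > 17: no swap
arr[4]=19 > 17: no swap
arr[5]=19 > 17: no swap
arr[6]=24 > 17: no swap
arr[7]=23 > 17: no swap

Place pivot at position 2: [1, 11, 17, 29, 19, 19, 24, 23, 32]
Pivot position: 2

After partitioning with pivot 17, the array becomes [1, 11, 17, 29, 19, 19, 24, 23, 32]. The pivot is placed at index 2. All elements to the left of the pivot are <= 17, and all elements to the right are > 17.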